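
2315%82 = 19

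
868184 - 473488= 394696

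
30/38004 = 5/6334 = 0.00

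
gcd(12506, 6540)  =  2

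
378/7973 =54/1139 = 0.05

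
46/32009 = 46/32009 =0.00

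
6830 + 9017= 15847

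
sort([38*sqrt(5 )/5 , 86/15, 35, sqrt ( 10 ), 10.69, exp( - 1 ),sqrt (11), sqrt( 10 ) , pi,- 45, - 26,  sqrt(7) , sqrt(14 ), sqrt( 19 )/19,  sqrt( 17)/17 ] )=[ - 45,  -  26, sqrt(19)/19,  sqrt( 17)/17,  exp( -1), sqrt(7),  pi,  sqrt( 10 ),sqrt( 10), sqrt( 11), sqrt( 14 ), 86/15,  10.69, 38*sqrt(5 )/5, 35 ]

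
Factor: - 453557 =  - 13^1 * 139^1*251^1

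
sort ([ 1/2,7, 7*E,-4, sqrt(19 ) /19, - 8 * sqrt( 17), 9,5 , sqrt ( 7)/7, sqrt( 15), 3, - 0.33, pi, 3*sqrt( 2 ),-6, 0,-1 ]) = [- 8*sqrt( 17 ),-6,-4, - 1,  -  0.33, 0,sqrt( 19) /19,sqrt(7) /7,  1/2, 3, pi, sqrt(15 ),3 * sqrt(2 ),  5 , 7,9, 7*E]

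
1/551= 1/551 = 0.00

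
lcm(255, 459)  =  2295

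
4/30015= 4/30015 = 0.00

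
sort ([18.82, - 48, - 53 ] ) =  [  -  53, - 48, 18.82 ]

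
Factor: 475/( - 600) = -19/24 = - 2^( - 3 )*3^ ( - 1 )*19^1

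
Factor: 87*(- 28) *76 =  - 185136 = -2^4 * 3^1*7^1*19^1*29^1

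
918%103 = 94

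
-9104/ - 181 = 9104/181= 50.30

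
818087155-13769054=804318101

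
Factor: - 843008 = -2^8*37^1*89^1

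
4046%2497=1549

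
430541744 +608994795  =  1039536539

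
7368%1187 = 246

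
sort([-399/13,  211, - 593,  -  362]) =[ - 593, - 362, - 399/13  ,  211]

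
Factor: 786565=5^1*13^1*12101^1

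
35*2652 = 92820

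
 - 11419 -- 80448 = 69029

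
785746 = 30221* 26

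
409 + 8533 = 8942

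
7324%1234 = 1154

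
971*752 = 730192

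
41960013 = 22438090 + 19521923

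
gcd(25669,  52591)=7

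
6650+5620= 12270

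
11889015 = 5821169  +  6067846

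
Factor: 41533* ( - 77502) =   -  2^1*3^1*41^1*1013^1 *12917^1=-3218890566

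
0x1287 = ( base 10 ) 4743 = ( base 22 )9HD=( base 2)1001010000111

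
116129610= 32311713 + 83817897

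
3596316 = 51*70516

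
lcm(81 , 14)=1134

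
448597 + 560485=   1009082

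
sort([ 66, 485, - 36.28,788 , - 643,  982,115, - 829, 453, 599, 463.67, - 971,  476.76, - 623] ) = [ - 971,-829, - 643, - 623,-36.28, 66, 115, 453,463.67,476.76, 485, 599,788, 982] 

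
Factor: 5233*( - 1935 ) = - 10125855 = - 3^2*5^1*43^1*5233^1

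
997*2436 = 2428692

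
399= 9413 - 9014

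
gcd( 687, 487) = 1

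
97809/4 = 24452 + 1/4 = 24452.25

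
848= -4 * ( - 212)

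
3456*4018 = 13886208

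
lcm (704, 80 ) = 3520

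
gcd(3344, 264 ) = 88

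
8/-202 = -4/101 = - 0.04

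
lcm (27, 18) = 54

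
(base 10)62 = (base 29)24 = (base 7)116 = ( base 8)76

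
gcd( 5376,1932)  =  84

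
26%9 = 8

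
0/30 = 0=0.00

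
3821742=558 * 6849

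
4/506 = 2/253 = 0.01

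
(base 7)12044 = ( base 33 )2sh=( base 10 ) 3119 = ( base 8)6057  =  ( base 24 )59N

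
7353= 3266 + 4087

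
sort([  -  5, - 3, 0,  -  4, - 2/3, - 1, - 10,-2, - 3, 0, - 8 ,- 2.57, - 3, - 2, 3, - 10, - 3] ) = [ - 10,-10, - 8, - 5,-4,-3 , - 3, - 3, - 3, - 2.57, - 2, - 2 , - 1, - 2/3,  0,0,3 ] 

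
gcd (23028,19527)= 3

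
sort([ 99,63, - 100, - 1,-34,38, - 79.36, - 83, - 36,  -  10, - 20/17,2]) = [-100, - 83, - 79.36, - 36 , - 34  , - 10,-20/17 ,-1,2,38,63, 99]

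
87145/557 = 156 + 253/557 = 156.45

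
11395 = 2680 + 8715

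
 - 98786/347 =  - 98786/347 = - 284.69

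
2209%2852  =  2209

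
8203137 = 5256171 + 2946966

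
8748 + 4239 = 12987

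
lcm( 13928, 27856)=27856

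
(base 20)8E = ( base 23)7d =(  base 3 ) 20110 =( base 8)256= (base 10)174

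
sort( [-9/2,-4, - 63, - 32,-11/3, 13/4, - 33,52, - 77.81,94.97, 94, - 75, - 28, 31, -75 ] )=[ - 77.81, - 75, - 75, - 63, - 33 ,  -  32,-28, - 9/2 , - 4, - 11/3, 13/4, 31,  52, 94, 94.97]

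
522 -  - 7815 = 8337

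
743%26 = 15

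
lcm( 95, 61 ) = 5795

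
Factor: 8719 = 8719^1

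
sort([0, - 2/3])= [-2/3,0]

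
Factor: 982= 2^1*491^1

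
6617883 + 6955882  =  13573765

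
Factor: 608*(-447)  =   - 2^5 * 3^1 * 19^1*149^1 = - 271776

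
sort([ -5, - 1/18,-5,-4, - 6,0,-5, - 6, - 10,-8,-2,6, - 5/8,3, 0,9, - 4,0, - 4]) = [ - 10,  -  8,- 6, - 6, - 5, - 5, - 5, - 4,- 4, -4, - 2,  -  5/8, -1/18,0, 0,0, 3,6,9] 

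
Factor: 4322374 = 2^1*7^1*89^1 * 3469^1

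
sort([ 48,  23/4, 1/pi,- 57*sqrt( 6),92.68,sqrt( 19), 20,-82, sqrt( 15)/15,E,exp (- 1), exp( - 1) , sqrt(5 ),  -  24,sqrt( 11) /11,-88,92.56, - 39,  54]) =[ - 57*sqrt( 6 ), - 88, -82,-39,-24 , sqrt( 15 ) /15, sqrt( 11 )/11, 1/pi,exp( - 1 ), exp (  -  1),sqrt( 5), E, sqrt ( 19 ),23/4, 20 , 48, 54, 92.56, 92.68]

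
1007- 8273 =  - 7266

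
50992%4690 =4092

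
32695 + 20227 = 52922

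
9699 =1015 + 8684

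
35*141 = 4935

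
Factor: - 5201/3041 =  - 7^1*743^1*3041^( - 1)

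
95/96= 95/96 = 0.99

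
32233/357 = 32233/357 = 90.29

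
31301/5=6260 + 1/5= 6260.20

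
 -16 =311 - 327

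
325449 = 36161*9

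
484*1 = 484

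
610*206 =125660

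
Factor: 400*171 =2^4*3^2*5^2*  19^1 = 68400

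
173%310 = 173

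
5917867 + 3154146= 9072013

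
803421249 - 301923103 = 501498146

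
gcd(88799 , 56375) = 1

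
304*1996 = 606784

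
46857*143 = 6700551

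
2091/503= 4 + 79/503 = 4.16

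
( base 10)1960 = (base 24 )39g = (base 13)B7A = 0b11110101000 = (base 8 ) 3650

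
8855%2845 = 320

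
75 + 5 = 80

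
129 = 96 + 33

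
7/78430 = 7/78430=0.00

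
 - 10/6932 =  -  5/3466 = - 0.00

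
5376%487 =19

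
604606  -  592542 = 12064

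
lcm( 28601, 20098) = 743626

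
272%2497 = 272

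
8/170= 4/85 = 0.05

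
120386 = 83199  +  37187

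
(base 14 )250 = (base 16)1ce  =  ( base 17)1A3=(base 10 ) 462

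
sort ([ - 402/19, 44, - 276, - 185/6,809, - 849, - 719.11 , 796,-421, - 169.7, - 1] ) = [ - 849, - 719.11, - 421, - 276, - 169.7,-185/6, - 402/19, - 1  ,  44,796,809 ] 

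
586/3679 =586/3679 =0.16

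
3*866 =2598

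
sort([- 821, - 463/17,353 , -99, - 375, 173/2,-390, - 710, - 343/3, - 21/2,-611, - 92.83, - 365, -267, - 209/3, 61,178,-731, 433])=[ - 821, - 731,-710 ,  -  611,-390 ,-375, -365, - 267,  -  343/3,-99, - 92.83,-209/3,- 463/17, - 21/2  ,  61 , 173/2,178, 353, 433]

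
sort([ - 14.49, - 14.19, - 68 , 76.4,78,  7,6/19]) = [ - 68, - 14.49, - 14.19,6/19, 7 , 76.4, 78 ]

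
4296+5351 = 9647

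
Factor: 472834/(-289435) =- 2^1 * 5^(-1)*19^1*23^1 * 107^ ( - 1) = - 874/535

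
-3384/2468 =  -2 + 388/617 = -1.37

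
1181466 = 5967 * 198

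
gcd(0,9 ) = 9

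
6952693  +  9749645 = 16702338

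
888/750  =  148/125 = 1.18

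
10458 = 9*1162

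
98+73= 171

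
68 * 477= 32436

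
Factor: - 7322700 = -2^2*3^1 * 5^2*7^1 * 11^1 * 317^1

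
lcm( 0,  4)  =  0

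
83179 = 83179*1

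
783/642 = 1+47/214 = 1.22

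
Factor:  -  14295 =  - 3^1*5^1*953^1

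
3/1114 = 3/1114 = 0.00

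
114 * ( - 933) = -106362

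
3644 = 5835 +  - 2191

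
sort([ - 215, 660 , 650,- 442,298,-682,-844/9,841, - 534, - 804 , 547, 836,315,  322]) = [ - 804, - 682, - 534, - 442, - 215,  -  844/9, 298,  315 , 322,547,650 , 660,836,841]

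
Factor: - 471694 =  - 2^1*19^1*12413^1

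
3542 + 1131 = 4673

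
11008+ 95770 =106778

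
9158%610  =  8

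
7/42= 1/6 = 0.17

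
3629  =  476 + 3153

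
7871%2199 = 1274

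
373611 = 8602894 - 8229283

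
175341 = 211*831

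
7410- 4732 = 2678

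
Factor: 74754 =2^1*3^2*4153^1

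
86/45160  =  43/22580 =0.00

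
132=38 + 94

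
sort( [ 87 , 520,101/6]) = [101/6,87, 520]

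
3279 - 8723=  - 5444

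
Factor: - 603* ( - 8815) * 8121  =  43166728845 = 3^3 * 5^1 * 41^1 * 43^1 * 67^1*  2707^1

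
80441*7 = 563087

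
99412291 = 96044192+3368099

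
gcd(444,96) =12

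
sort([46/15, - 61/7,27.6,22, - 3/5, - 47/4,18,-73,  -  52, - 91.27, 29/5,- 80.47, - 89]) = [ - 91.27, - 89, - 80.47,-73, - 52, - 47/4, - 61/7,- 3/5,46/15,29/5,18,22, 27.6]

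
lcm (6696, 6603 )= 475416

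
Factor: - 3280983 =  -3^1*17^1 * 64333^1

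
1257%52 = 9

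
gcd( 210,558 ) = 6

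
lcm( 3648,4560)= 18240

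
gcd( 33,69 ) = 3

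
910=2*455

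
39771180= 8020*4959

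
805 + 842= 1647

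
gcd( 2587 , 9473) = 1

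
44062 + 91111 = 135173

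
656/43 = 15 + 11/43 = 15.26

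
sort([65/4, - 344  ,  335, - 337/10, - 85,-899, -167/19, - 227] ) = [ - 899, - 344,  -  227, - 85, - 337/10, - 167/19, 65/4,335]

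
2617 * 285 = 745845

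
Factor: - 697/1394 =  - 2^( - 1) = - 1/2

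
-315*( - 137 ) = 43155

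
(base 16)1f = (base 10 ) 31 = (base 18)1D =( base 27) 14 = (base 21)1a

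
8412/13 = 647 + 1/13 = 647.08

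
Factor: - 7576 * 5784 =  - 2^6*3^1*241^1*947^1  =  - 43819584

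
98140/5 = 19628 = 19628.00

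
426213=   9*47357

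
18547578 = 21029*882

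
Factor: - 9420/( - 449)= 2^2*3^1*5^1*157^1*449^( - 1)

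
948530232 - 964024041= - 15493809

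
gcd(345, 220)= 5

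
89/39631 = 89/39631=0.00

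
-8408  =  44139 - 52547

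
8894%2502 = 1388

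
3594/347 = 10 + 124/347 = 10.36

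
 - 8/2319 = -1+2311/2319 = - 0.00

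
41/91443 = 41/91443 = 0.00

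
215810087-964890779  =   - 749080692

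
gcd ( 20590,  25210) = 10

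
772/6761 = 772/6761= 0.11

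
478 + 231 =709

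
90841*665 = 60409265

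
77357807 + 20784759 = 98142566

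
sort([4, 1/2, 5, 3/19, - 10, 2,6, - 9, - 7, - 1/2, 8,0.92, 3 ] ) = [ - 10,  -  9,-7, - 1/2, 3/19 , 1/2, 0.92, 2,3,4, 5, 6, 8]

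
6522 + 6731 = 13253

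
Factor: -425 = - 5^2*17^1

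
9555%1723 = 940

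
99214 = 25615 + 73599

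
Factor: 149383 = 13^1*11491^1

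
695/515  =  139/103 = 1.35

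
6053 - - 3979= 10032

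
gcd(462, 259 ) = 7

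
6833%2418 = 1997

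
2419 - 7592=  - 5173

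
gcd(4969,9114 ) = 1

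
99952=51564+48388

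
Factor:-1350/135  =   - 2^1 * 5^1 = - 10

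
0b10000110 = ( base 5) 1014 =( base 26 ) 54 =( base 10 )134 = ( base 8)206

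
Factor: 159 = 3^1*53^1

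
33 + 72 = 105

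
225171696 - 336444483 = -111272787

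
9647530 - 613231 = 9034299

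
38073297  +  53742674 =91815971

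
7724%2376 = 596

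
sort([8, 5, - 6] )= [-6,5, 8 ] 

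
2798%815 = 353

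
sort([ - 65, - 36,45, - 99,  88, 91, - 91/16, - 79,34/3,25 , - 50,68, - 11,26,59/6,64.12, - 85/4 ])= [ - 99, - 79,-65, - 50, - 36 , - 85/4, - 11, -91/16, 59/6,34/3,25,26,  45,64.12,68,88, 91]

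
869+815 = 1684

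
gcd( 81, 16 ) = 1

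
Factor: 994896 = 2^4*  3^3 * 7^2*47^1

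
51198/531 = 17066/177 = 96.42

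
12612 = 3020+9592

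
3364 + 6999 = 10363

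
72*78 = 5616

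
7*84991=594937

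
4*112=448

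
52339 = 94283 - 41944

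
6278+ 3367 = 9645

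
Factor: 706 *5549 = 2^1*31^1 *179^1*353^1= 3917594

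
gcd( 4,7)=1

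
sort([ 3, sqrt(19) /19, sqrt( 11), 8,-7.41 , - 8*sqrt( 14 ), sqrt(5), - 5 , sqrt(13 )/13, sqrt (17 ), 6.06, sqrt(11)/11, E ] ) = [-8* sqrt( 14), - 7.41, - 5,  sqrt(19 ) /19, sqrt(13) /13, sqrt (11 ) /11, sqrt (5 ), E, 3, sqrt ( 11) , sqrt(17 ), 6.06, 8] 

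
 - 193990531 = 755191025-949181556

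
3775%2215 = 1560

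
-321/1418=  - 321/1418 = - 0.23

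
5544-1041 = 4503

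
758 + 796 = 1554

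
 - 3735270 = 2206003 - 5941273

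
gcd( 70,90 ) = 10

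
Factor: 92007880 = 2^3  *5^1*19^1*121063^1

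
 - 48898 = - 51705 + 2807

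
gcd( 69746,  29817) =1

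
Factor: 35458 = 2^1*17729^1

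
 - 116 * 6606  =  -766296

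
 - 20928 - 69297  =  -90225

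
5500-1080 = 4420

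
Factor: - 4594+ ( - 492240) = - 496834= - 2^1 * 13^1*97^1 *197^1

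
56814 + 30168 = 86982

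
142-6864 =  - 6722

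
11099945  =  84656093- 73556148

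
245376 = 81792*3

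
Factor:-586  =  -2^1*293^1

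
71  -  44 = 27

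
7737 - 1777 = 5960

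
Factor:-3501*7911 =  - 27696411 = -  3^5*293^1*389^1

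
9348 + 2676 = 12024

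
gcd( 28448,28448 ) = 28448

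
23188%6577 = 3457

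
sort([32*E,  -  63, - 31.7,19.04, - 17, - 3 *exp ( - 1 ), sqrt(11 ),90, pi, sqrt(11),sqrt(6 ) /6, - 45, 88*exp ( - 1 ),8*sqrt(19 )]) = [-63, - 45,  -  31.7,  -  17, - 3*exp( - 1), sqrt(6)/6 , pi,sqrt( 11)  ,  sqrt(11),19.04,88 * exp ( -1 ), 8* sqrt( 19 ),32*E, 90]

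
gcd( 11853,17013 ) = 3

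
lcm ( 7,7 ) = 7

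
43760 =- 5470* ( - 8)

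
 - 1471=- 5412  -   - 3941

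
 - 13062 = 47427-60489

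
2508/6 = 418 = 418.00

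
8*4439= 35512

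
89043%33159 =22725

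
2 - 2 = 0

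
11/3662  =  11/3662  =  0.00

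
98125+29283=127408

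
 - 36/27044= -1  +  6752/6761= - 0.00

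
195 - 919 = - 724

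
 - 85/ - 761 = 85/761 = 0.11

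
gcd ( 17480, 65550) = 4370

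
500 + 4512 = 5012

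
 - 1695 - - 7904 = 6209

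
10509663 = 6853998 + 3655665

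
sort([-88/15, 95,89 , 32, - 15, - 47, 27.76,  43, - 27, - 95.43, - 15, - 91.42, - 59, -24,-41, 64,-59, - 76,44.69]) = [-95.43, - 91.42 , - 76 , - 59, - 59 ,- 47  ,  -  41, - 27, - 24, - 15, - 15, - 88/15 , 27.76,  32, 43, 44.69 , 64,89, 95]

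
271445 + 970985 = 1242430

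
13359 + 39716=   53075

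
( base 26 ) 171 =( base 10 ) 859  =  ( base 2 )1101011011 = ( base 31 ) rm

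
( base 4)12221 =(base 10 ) 425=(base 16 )1a9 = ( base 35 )C5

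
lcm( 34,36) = 612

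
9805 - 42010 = -32205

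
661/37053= 661/37053=0.02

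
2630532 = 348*7559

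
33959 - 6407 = 27552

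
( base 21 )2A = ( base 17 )31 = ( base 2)110100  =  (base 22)28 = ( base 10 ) 52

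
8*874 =6992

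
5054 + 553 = 5607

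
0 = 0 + 0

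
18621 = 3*6207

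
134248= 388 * 346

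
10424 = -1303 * ( - 8)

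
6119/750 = 8+119/750 = 8.16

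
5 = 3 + 2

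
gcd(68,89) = 1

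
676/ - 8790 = -1 + 4057/4395=-0.08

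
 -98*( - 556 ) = 54488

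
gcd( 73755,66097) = 1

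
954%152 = 42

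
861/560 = 123/80 = 1.54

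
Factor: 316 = 2^2*79^1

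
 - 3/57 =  - 1+18/19 = - 0.05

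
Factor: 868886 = 2^1*193^1*2251^1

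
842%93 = 5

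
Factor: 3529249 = 3529249^1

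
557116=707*788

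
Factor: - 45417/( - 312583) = 3^1*15139^1*312583^(-1)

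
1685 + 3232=4917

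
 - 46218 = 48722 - 94940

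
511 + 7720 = 8231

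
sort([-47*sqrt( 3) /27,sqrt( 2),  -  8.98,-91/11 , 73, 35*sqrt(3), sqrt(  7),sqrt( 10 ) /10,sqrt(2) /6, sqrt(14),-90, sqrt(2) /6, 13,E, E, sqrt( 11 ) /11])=[ - 90, - 8.98, - 91/11 , - 47*sqrt(3 ) /27,  sqrt( 2 ) /6,sqrt( 2 ) /6,  sqrt(11)/11,sqrt ( 10)/10,sqrt ( 2), sqrt(7) , E, E, sqrt (14 ),13 , 35*sqrt(3 ),73]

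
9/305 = 9/305 = 0.03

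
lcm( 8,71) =568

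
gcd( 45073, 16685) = 47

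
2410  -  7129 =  - 4719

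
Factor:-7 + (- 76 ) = -83^1 = - 83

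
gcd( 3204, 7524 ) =36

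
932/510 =466/255 = 1.83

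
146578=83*1766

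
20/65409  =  20/65409 =0.00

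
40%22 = 18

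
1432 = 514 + 918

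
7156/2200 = 1789/550 = 3.25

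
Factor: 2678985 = 3^2*5^1*37^1*1609^1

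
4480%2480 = 2000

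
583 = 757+  -  174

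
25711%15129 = 10582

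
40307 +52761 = 93068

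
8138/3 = 2712+2/3 =2712.67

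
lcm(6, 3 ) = 6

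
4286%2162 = 2124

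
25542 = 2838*9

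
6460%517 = 256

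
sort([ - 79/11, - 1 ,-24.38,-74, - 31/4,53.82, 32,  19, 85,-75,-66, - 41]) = [ - 75 ,-74,-66,- 41 , - 24.38,-31/4, - 79/11, - 1,  19  ,  32,53.82, 85] 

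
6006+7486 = 13492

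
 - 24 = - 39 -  - 15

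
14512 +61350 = 75862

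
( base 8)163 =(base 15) 7A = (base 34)3d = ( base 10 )115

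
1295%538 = 219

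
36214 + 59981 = 96195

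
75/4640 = 15/928 = 0.02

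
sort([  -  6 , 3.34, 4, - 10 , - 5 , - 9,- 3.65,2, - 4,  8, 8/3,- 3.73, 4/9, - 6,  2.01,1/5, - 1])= [ - 10, - 9, - 6, - 6, - 5,-4, - 3.73, - 3.65, -1, 1/5,  4/9, 2, 2.01,8/3,3.34,4, 8 ] 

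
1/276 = 1/276   =  0.00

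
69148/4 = 17287=17287.00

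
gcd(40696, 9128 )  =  8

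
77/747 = 77/747 = 0.10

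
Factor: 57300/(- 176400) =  - 191/588 =- 2^( - 2)*3^(- 1)*7^( - 2) * 191^1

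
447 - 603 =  - 156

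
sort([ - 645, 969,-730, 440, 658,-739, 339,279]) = [  -  739,-730 , - 645 , 279, 339, 440, 658, 969]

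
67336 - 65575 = 1761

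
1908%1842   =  66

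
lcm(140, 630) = 1260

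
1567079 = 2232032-664953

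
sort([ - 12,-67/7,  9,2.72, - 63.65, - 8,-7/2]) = [ - 63.65,-12, - 67/7, - 8, - 7/2,2.72,9]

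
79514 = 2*39757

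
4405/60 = 881/12 = 73.42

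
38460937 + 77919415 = 116380352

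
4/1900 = 1/475=0.00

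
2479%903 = 673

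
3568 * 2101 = 7496368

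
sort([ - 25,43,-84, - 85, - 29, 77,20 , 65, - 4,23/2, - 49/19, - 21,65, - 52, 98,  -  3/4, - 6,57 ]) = [ - 85, - 84, - 52,- 29, - 25, - 21,-6 , - 4, - 49/19, - 3/4, 23/2,20, 43,  57,65,  65 , 77, 98] 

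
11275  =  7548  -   - 3727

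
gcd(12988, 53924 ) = 68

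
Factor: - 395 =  - 5^1*79^1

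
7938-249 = 7689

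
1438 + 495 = 1933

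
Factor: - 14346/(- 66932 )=2^( -1)*3^2*29^( - 1)  *577^ ( - 1 )*797^1 = 7173/33466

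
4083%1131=690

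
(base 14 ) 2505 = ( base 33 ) 5V5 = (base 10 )6473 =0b1100101001001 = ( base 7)24605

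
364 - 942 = -578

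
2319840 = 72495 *32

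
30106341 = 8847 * 3403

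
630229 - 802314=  - 172085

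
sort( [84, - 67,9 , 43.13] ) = [ - 67,9,  43.13, 84 ] 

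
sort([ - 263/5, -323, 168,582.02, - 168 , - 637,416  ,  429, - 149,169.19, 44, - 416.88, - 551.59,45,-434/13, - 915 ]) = [ - 915, - 637,  -  551.59  ,-416.88, - 323, - 168, - 149, - 263/5,-434/13 , 44,45,168,169.19, 416,429,  582.02 ] 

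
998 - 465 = 533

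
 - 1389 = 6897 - 8286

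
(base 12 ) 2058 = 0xDC4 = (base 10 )3524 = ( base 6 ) 24152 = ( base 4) 313010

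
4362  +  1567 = 5929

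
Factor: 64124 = 2^2*17^1*23^1* 41^1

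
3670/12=305 + 5/6 = 305.83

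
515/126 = 4+11/126 = 4.09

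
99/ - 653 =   -  1+554/653 = - 0.15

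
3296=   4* 824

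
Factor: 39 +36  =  75  =  3^1*5^2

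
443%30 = 23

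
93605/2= 46802 + 1/2 = 46802.50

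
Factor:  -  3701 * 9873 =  - 3^2 * 1097^1 * 3701^1 = - 36539973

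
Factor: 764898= 2^1*3^1 * 17^1*7499^1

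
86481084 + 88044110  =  174525194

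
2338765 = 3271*715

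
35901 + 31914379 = 31950280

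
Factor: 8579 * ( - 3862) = - 33132098 = -2^1*23^1*373^1*1931^1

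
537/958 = 537/958 = 0.56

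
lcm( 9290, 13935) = 27870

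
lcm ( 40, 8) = 40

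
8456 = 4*2114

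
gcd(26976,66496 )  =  32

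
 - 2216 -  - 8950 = 6734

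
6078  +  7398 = 13476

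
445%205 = 35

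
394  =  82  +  312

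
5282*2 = 10564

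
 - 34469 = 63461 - 97930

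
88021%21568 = 1749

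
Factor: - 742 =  - 2^1*7^1*53^1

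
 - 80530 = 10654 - 91184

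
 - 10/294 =  -  5/147 = - 0.03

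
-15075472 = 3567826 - 18643298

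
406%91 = 42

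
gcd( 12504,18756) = 6252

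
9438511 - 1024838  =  8413673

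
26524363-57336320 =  - 30811957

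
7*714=4998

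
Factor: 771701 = 7^2 * 15749^1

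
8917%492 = 61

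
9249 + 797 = 10046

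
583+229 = 812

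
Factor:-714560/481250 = - 928/625=- 2^5*5^( - 4)*29^1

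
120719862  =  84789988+35929874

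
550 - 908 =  - 358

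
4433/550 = 403/50=8.06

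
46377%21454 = 3469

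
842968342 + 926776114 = 1769744456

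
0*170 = 0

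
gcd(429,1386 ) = 33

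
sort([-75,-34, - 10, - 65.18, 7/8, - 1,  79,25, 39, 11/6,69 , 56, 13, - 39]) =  [ - 75, - 65.18, -39, - 34, - 10, - 1,7/8,11/6,13, 25, 39,  56,69,79]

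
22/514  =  11/257 = 0.04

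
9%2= 1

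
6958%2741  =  1476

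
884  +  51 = 935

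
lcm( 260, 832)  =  4160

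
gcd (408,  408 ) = 408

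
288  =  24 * 12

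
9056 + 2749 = 11805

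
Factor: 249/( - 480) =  - 83/160= - 2^ ( - 5 ) *5^( - 1)*83^1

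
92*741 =68172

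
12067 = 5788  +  6279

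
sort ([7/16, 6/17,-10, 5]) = [ - 10, 6/17,7/16, 5]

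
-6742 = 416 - 7158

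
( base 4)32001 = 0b1110000001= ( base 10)897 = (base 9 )1206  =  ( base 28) 141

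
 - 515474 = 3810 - 519284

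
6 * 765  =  4590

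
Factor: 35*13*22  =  10010= 2^1*5^1*7^1*11^1*13^1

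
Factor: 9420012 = 2^2*3^2*7^1*29^1*1289^1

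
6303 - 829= 5474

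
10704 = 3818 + 6886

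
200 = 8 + 192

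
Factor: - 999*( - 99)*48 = 2^4*3^6 *11^1*37^1 = 4747248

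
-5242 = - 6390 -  - 1148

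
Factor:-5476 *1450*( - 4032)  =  2^9*3^2*5^2*7^1*29^1*37^2 = 32014886400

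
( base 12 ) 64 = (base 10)76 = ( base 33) 2A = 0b1001100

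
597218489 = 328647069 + 268571420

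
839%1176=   839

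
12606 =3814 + 8792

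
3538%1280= 978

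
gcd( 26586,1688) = 422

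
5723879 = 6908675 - 1184796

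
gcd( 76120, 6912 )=8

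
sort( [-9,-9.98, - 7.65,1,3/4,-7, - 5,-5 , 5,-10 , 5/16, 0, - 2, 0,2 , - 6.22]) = [ - 10,-9.98,-9,  -  7.65, - 7, - 6.22, - 5, - 5, - 2,0, 0,  5/16,3/4, 1 , 2 , 5 ]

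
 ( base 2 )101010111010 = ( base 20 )6H6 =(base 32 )2lq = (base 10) 2746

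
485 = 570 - 85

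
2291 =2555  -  264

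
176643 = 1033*171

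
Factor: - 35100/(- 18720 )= 15/8 = 2^( - 3)*3^1 * 5^1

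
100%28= 16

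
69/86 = 69/86 = 0.80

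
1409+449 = 1858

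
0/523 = 0  =  0.00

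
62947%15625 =447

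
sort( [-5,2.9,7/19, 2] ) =[  -  5,  7/19,2,2.9] 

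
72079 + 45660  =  117739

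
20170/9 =20170/9 = 2241.11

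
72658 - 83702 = -11044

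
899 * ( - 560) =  - 503440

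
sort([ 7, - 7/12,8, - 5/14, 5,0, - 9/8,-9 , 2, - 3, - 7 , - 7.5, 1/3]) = [ - 9, - 7.5, - 7,-3,-9/8,  -  7/12,-5/14, 0,1/3, 2,5, 7,  8 ]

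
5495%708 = 539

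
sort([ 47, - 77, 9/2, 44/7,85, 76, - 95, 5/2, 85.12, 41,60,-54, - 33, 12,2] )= [ - 95,  -  77, - 54, - 33, 2 , 5/2, 9/2, 44/7, 12,41,47, 60, 76, 85, 85.12] 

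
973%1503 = 973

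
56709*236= 13383324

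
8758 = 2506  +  6252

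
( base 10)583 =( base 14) 2d9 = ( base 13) 35b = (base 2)1001000111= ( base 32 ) I7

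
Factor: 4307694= 2^1*3^1*691^1*1039^1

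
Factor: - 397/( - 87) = 3^( - 1)*29^(-1)*397^1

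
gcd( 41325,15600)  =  75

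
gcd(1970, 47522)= 2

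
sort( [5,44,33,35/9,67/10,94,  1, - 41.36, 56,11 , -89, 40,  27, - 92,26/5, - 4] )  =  [ - 92, -89, - 41.36, - 4, 1, 35/9,5,26/5,67/10, 11,27,33, 40 , 44,56 , 94]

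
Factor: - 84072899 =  - 31^1 * 109^1*139^1*179^1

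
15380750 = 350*43945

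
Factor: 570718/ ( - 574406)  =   -619/623  =  - 7^( - 1) * 89^( - 1) * 619^1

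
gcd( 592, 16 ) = 16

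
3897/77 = 50 +47/77 = 50.61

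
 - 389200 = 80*(  -  4865) 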